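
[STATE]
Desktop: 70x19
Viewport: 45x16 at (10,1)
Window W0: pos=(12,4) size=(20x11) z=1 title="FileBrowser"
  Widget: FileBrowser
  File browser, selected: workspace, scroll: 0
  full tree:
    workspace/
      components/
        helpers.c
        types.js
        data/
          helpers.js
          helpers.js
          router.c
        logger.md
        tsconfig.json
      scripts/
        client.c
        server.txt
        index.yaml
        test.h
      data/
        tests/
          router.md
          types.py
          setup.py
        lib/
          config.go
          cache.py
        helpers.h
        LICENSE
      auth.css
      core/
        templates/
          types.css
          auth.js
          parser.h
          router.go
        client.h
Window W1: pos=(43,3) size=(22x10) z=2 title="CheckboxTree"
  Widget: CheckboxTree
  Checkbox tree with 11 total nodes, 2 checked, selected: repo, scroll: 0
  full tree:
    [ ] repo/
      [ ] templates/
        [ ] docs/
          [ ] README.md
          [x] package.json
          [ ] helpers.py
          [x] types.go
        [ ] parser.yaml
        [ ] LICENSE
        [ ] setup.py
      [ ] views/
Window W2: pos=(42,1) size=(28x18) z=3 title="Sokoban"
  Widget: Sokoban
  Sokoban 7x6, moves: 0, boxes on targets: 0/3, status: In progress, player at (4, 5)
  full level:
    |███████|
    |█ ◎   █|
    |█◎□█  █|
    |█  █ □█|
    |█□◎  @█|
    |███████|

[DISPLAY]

                                ┏━━━━━━━━━━━━
                                ┃ Sokoban    
                                ┠────────────
  ┏━━━━━━━━━━━━━━━━━━┓          ┃███████     
  ┃ FileBrowser      ┃          ┃█ ◎   █     
  ┠──────────────────┨          ┃█◎□█  █     
  ┃> [-] workspace/  ┃          ┃█  █ □█     
  ┃    [+] components┃          ┃█□◎  @█     
  ┃    [+] scripts/  ┃          ┃███████     
  ┃    [+] data/     ┃          ┃Moves: 0  0/
  ┃    auth.css      ┃          ┃            
  ┃    [+] core/     ┃          ┃            
  ┃                  ┃          ┃            
  ┗━━━━━━━━━━━━━━━━━━┛          ┃            
                                ┃            
                                ┃            


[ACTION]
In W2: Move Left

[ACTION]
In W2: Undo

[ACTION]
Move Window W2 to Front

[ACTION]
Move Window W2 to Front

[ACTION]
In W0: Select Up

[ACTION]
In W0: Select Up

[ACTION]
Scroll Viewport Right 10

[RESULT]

                      ┏━━━━━━━━━━━━━━━━━━━━━━
                      ┃ Sokoban              
                      ┠──────────────────────
━━━━━━━━━━━┓          ┃███████               
owser      ┃          ┃█ ◎   █               
───────────┨          ┃█◎□█  █               
orkspace/  ┃          ┃█  █ □█               
 components┃          ┃█□◎  @█               
 scripts/  ┃          ┃███████               
 data/     ┃          ┃Moves: 0  0/3         
h.css      ┃          ┃                      
 core/     ┃          ┃                      
           ┃          ┃                      
━━━━━━━━━━━┛          ┃                      
                      ┃                      
                      ┃                      


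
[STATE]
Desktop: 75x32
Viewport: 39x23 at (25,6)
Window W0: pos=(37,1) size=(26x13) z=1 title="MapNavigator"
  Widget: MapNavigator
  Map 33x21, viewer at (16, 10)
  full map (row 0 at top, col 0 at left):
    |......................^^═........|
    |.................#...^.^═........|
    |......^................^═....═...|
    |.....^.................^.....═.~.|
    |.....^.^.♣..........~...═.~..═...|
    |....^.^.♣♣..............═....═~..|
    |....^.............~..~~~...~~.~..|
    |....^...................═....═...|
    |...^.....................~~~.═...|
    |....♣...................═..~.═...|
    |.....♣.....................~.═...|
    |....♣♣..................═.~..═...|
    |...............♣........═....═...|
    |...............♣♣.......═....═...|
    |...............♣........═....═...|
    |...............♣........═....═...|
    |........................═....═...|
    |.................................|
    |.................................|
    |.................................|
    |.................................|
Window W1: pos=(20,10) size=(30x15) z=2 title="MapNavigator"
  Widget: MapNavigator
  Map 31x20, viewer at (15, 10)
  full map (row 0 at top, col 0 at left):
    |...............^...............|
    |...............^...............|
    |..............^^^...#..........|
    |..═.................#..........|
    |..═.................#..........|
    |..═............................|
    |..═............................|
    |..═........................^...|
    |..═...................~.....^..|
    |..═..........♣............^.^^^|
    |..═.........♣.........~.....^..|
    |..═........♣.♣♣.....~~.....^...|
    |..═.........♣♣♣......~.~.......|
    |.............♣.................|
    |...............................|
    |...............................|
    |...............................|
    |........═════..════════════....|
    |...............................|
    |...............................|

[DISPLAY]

            ┃.....................~~~┃ 
            ┃♣...................═..~┃ 
            ┃.♣..........@..........~┃ 
            ┃♣♣..................═.~.┃ 
━━━━━━━━━━━━━━━━━━━━━━━━┓........═...┃ 
Navigator               ┃♣.......═...┃ 
────────────────────────┨........═...┃ 
........................┃━━━━━━━━━━━━┛ 
........................┃              
......................^.┃              
.................~.....^┃              
........♣............^.^┃              
.......♣..@......~.....^┃              
......♣.♣♣.....~~.....^.┃              
.......♣♣♣......~.~.....┃              
........♣...............┃              
........................┃              
........................┃              
━━━━━━━━━━━━━━━━━━━━━━━━┛              
                                       
                                       
                                       
                                       


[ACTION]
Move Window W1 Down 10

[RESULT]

            ┃.....................~~~┃ 
            ┃♣...................═..~┃ 
            ┃.♣..........@..........~┃ 
            ┃♣♣..................═.~.┃ 
            ┃...........♣........═...┃ 
            ┃...........♣♣.......═...┃ 
            ┃...........♣........═...┃ 
            ┗━━━━━━━━━━━━━━━━━━━━━━━━┛ 
                                       
                                       
                                       
━━━━━━━━━━━━━━━━━━━━━━━━┓              
Navigator               ┃              
────────────────────────┨              
........................┃              
........................┃              
......................^.┃              
.................~.....^┃              
........♣............^.^┃              
.......♣..@......~.....^┃              
......♣.♣♣.....~~.....^.┃              
.......♣♣♣......~.~.....┃              
........♣...............┃              


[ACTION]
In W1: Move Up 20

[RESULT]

            ┃.....................~~~┃ 
            ┃♣...................═..~┃ 
            ┃.♣..........@..........~┃ 
            ┃♣♣..................═.~.┃ 
            ┃...........♣........═...┃ 
            ┃...........♣♣.......═...┃ 
            ┃...........♣........═...┃ 
            ┗━━━━━━━━━━━━━━━━━━━━━━━━┛ 
                                       
                                       
                                       
━━━━━━━━━━━━━━━━━━━━━━━━┓              
Navigator               ┃              
────────────────────────┨              
                        ┃              
                        ┃              
                        ┃              
                        ┃              
                        ┃              
..........@.............┃              
..........^.............┃              
.........^^^...#........┃              
...............#........┃              


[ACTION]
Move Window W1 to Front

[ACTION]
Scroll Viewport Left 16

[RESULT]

                            ┃..........
                            ┃♣.........
                            ┃.♣........
                            ┃♣♣........
                            ┃..........
                            ┃..........
                            ┃..........
                            ┗━━━━━━━━━━
                                       
                                       
                                       
           ┏━━━━━━━━━━━━━━━━━━━━━━━━━━━
           ┃ MapNavigator              
           ┠───────────────────────────
           ┃                           
           ┃                           
           ┃                           
           ┃                           
           ┃                           
           ┃..............@............
           ┃..............^............
           ┃.............^^^...#.......
           ┃.═.................#.......


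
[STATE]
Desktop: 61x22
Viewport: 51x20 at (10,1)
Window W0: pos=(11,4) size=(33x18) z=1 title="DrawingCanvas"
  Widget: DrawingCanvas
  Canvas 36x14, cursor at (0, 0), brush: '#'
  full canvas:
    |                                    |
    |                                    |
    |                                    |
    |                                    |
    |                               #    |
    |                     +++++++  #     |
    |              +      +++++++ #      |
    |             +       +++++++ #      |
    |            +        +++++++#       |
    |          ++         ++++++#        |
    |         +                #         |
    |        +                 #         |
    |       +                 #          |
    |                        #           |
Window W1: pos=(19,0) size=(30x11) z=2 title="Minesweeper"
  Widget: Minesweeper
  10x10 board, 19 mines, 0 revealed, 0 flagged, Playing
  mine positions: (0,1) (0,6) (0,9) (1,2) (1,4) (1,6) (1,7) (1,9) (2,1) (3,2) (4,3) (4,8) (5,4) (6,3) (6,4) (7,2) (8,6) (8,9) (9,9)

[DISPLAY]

         ┃ Minesweeper                ┃            
         ┠────────────────────────────┨            
         ┃■■■■■■■■■■                  ┃            
 ┏━━━━━━━┃■■■■■■■■■■                  ┃            
 ┃ Drawin┃■■■■■■■■■■                  ┃            
 ┠───────┃■■■■■■■■■■                  ┃            
 ┃+      ┃■■■■■■■■■■                  ┃            
 ┃       ┃■■■■■■■■■■                  ┃            
 ┃       ┃■■■■■■■■■■                  ┃            
 ┃       ┗━━━━━━━━━━━━━━━━━━━━━━━━━━━━┛            
 ┃                               ┃                 
 ┃                     +++++++  #┃                 
 ┃              +      +++++++ # ┃                 
 ┃             +       +++++++ # ┃                 
 ┃            +        +++++++#  ┃                 
 ┃          ++         ++++++#   ┃                 
 ┃         +                #    ┃                 
 ┃        +                 #    ┃                 
 ┃       +                 #     ┃                 
 ┃                        #      ┃                 


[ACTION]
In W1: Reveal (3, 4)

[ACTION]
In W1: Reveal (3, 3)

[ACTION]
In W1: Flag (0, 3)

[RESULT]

         ┃ Minesweeper                ┃            
         ┠────────────────────────────┨            
         ┃■■■⚑■■■■■■                  ┃            
 ┏━━━━━━━┃■■■■■■■■■■                  ┃            
 ┃ Drawin┃■■■■■■■■■■                  ┃            
 ┠───────┃■■■21■■■■■                  ┃            
 ┃+      ┃■■■■■■■■■■                  ┃            
 ┃       ┃■■■■■■■■■■                  ┃            
 ┃       ┃■■■■■■■■■■                  ┃            
 ┃       ┗━━━━━━━━━━━━━━━━━━━━━━━━━━━━┛            
 ┃                               ┃                 
 ┃                     +++++++  #┃                 
 ┃              +      +++++++ # ┃                 
 ┃             +       +++++++ # ┃                 
 ┃            +        +++++++#  ┃                 
 ┃          ++         ++++++#   ┃                 
 ┃         +                #    ┃                 
 ┃        +                 #    ┃                 
 ┃       +                 #     ┃                 
 ┃                        #      ┃                 


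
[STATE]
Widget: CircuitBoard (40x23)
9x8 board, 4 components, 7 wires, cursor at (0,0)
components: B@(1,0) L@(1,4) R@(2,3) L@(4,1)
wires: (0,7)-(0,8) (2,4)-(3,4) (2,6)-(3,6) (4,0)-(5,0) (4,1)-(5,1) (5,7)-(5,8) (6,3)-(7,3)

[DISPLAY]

   0 1 2 3 4 5 6 7 8                    
0  [.]                          · ─ ·   
                                        
1   B               L                   
                                        
2               R   ·       ·           
                    │       │           
3                   ·       ·           
                                        
4   ·   L                               
    │   │                               
5   ·   ·                       · ─ ·   
                                        
6               ·                       
                │                       
7               ·                       
Cursor: (0,0)                           
                                        
                                        
                                        
                                        
                                        
                                        


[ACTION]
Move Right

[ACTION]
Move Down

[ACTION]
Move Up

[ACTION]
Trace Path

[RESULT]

   0 1 2 3 4 5 6 7 8                    
0      [.]                      · ─ ·   
                                        
1   B               L                   
                                        
2               R   ·       ·           
                    │       │           
3                   ·       ·           
                                        
4   ·   L                               
    │   │                               
5   ·   ·                       · ─ ·   
                                        
6               ·                       
                │                       
7               ·                       
Cursor: (0,1)  Trace: No connections    
                                        
                                        
                                        
                                        
                                        
                                        


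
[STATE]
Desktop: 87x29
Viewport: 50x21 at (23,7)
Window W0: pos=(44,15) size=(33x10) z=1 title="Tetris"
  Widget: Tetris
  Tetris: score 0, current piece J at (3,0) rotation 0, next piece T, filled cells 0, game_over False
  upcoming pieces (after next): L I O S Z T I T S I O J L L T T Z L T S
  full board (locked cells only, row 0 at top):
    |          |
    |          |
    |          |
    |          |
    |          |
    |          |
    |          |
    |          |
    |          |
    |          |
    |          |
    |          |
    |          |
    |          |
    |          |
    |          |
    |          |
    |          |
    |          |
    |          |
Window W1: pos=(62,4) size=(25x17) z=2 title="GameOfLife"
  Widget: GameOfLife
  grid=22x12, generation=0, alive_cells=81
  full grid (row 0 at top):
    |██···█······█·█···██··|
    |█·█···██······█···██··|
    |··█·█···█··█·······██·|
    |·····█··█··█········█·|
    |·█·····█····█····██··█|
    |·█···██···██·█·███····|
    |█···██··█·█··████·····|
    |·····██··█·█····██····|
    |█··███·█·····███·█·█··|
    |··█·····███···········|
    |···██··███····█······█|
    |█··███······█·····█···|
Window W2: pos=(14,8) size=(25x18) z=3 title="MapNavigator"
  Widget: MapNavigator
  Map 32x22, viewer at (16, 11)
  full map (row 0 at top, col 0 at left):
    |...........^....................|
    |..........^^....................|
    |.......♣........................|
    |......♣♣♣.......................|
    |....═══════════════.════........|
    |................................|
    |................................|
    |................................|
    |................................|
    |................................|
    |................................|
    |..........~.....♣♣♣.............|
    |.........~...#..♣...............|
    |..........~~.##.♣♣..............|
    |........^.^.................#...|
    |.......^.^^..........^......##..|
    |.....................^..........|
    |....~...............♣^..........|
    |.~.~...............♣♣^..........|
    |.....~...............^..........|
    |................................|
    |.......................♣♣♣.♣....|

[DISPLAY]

                                       ┃Gen: 0    
━━━━━━━━━━━━━━━┓                       ┃██···█····
gator          ┃                       ┃█·█···██··
───────────────┨                       ┃··█·█···█·
══════.════....┃                       ┃·····█··█·
...............┃                       ┃·█·····█··
...............┃                       ┃·█···██···
...............┃                       ┃█···██··█·
...............┃     ┏━━━━━━━━━━━━━━━━━┃·····██··█
...............┃     ┃ Tetris          ┃█··███·█··
...............┃     ┠─────────────────┃··█·····██
...@♣♣.........┃     ┃          │Next: ┃···██··███
#..♣...........┃     ┃          │ ▒    ┃█··███····
##.♣♣..........┃     ┃          │▒▒▒   ┗━━━━━━━━━━
...............┃     ┃          │                 
........^......┃     ┃          │                 
........^......┃     ┃          │                 
.......♣^......┃     ┗━━━━━━━━━━━━━━━━━━━━━━━━━━━━
━━━━━━━━━━━━━━━┛                                  
                                                  
                                                  


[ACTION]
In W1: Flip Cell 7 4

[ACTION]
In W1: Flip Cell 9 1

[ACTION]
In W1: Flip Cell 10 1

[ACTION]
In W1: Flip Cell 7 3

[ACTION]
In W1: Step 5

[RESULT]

                                       ┃Gen: 5    
━━━━━━━━━━━━━━━┓                       ┃███···██··
gator          ┃                       ┃█··█·█·██·
───────────────┨                       ┃··██·····█
══════.════....┃                       ┃··········
...............┃                       ┃··█······█
...............┃                       ┃··█·····█·
...............┃                       ┃···█·██··█
...............┃     ┏━━━━━━━━━━━━━━━━━┃····███···
...............┃     ┃ Tetris          ┃··███····█
...............┃     ┠─────────────────┃·█···███·█
...@♣♣.........┃     ┃          │Next: ┃··········
#..♣...........┃     ┃          │ ▒    ┃·█···█·██·
##.♣♣..........┃     ┃          │▒▒▒   ┗━━━━━━━━━━
...............┃     ┃          │                 
........^......┃     ┃          │                 
........^......┃     ┃          │                 
.......♣^......┃     ┗━━━━━━━━━━━━━━━━━━━━━━━━━━━━
━━━━━━━━━━━━━━━┛                                  
                                                  
                                                  


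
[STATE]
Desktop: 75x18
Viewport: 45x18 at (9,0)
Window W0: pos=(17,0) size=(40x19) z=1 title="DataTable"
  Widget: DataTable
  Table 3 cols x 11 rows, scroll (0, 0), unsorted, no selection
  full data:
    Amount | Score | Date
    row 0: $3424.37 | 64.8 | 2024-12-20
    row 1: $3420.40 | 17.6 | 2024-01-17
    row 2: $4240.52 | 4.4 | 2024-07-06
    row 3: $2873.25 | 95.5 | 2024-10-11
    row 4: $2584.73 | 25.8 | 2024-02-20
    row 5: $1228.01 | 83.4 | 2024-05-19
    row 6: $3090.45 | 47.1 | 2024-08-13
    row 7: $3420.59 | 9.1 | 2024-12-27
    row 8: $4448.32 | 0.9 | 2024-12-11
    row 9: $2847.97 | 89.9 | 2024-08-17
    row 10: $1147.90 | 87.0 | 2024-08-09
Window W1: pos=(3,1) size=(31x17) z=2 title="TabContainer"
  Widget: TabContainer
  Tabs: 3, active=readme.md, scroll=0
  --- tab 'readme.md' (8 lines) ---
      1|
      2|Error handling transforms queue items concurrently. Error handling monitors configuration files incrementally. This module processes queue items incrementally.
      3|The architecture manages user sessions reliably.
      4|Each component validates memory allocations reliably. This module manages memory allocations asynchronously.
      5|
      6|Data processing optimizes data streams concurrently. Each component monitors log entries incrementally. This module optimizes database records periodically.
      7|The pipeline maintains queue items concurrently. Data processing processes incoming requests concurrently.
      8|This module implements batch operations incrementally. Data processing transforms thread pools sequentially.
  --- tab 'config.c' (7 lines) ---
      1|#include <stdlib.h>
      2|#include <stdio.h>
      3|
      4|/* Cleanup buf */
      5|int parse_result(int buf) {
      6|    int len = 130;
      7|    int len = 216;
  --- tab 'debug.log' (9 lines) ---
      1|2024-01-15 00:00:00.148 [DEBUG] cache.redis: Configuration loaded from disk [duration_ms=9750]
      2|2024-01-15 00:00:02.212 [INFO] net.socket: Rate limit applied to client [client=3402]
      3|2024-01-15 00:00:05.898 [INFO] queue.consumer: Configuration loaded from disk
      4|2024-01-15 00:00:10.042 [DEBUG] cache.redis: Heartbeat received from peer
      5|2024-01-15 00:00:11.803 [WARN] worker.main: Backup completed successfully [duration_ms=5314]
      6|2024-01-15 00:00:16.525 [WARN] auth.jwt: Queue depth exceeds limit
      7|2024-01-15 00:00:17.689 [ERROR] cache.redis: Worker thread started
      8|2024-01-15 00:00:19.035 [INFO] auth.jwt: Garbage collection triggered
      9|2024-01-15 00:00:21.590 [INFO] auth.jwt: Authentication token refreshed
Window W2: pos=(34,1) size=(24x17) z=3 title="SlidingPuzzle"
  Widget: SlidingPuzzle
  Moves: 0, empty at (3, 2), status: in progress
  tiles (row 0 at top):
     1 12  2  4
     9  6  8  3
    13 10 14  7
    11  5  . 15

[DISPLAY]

        ┏━━━━━━━━━━━━━━━━━━━━━━━━━━━━━━━━━━━━
━━━━━━━━━━━━━━━━━━━━━━━━┓┏━━━━━━━━━━━━━━━━━━━
ontainer                ┃┃ SlidingPuzzle     
────────────────────────┨┠───────────────────
me.md]│ config.c │ debug┃┃┌────┬────┬────┬───
────────────────────────┃┃│  1 │ 12 │  2 │  4
                        ┃┃├────┼────┼────┼───
 handling transforms que┃┃│  9 │  6 │  8 │  3
rchitecture manages user┃┃├────┼────┼────┼───
component validates memo┃┃│ 13 │ 10 │ 14 │  7
                        ┃┃├────┼────┼────┼───
processing optimizes dat┃┃│ 11 │  5 │    │ 15
ipeline maintains queue ┃┃└────┴────┴────┴───
module implements batch ┃┃Moves: 0           
                        ┃┃                   
                        ┃┃                   
                        ┃┃                   
━━━━━━━━━━━━━━━━━━━━━━━━┛┗━━━━━━━━━━━━━━━━━━━


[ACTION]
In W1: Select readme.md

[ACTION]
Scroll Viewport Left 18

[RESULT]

                 ┏━━━━━━━━━━━━━━━━━━━━━━━━━━━
   ┏━━━━━━━━━━━━━━━━━━━━━━━━━━━━━┓┏━━━━━━━━━━
   ┃ TabContainer                ┃┃ SlidingPu
   ┠─────────────────────────────┨┠──────────
   ┃[readme.md]│ config.c │ debug┃┃┌────┬────
   ┃─────────────────────────────┃┃│  1 │ 12 
   ┃                             ┃┃├────┼────
   ┃Error handling transforms que┃┃│  9 │  6 
   ┃The architecture manages user┃┃├────┼────
   ┃Each component validates memo┃┃│ 13 │ 10 
   ┃                             ┃┃├────┼────
   ┃Data processing optimizes dat┃┃│ 11 │  5 
   ┃The pipeline maintains queue ┃┃└────┴────
   ┃This module implements batch ┃┃Moves: 0  
   ┃                             ┃┃          
   ┃                             ┃┃          
   ┃                             ┃┃          
   ┗━━━━━━━━━━━━━━━━━━━━━━━━━━━━━┛┗━━━━━━━━━━


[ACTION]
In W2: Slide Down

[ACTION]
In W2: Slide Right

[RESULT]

                 ┏━━━━━━━━━━━━━━━━━━━━━━━━━━━
   ┏━━━━━━━━━━━━━━━━━━━━━━━━━━━━━┓┏━━━━━━━━━━
   ┃ TabContainer                ┃┃ SlidingPu
   ┠─────────────────────────────┨┠──────────
   ┃[readme.md]│ config.c │ debug┃┃┌────┬────
   ┃─────────────────────────────┃┃│  1 │ 12 
   ┃                             ┃┃├────┼────
   ┃Error handling transforms que┃┃│  9 │  6 
   ┃The architecture manages user┃┃├────┼────
   ┃Each component validates memo┃┃│ 13 │    
   ┃                             ┃┃├────┼────
   ┃Data processing optimizes dat┃┃│ 11 │  5 
   ┃The pipeline maintains queue ┃┃└────┴────
   ┃This module implements batch ┃┃Moves: 2  
   ┃                             ┃┃          
   ┃                             ┃┃          
   ┃                             ┃┃          
   ┗━━━━━━━━━━━━━━━━━━━━━━━━━━━━━┛┗━━━━━━━━━━


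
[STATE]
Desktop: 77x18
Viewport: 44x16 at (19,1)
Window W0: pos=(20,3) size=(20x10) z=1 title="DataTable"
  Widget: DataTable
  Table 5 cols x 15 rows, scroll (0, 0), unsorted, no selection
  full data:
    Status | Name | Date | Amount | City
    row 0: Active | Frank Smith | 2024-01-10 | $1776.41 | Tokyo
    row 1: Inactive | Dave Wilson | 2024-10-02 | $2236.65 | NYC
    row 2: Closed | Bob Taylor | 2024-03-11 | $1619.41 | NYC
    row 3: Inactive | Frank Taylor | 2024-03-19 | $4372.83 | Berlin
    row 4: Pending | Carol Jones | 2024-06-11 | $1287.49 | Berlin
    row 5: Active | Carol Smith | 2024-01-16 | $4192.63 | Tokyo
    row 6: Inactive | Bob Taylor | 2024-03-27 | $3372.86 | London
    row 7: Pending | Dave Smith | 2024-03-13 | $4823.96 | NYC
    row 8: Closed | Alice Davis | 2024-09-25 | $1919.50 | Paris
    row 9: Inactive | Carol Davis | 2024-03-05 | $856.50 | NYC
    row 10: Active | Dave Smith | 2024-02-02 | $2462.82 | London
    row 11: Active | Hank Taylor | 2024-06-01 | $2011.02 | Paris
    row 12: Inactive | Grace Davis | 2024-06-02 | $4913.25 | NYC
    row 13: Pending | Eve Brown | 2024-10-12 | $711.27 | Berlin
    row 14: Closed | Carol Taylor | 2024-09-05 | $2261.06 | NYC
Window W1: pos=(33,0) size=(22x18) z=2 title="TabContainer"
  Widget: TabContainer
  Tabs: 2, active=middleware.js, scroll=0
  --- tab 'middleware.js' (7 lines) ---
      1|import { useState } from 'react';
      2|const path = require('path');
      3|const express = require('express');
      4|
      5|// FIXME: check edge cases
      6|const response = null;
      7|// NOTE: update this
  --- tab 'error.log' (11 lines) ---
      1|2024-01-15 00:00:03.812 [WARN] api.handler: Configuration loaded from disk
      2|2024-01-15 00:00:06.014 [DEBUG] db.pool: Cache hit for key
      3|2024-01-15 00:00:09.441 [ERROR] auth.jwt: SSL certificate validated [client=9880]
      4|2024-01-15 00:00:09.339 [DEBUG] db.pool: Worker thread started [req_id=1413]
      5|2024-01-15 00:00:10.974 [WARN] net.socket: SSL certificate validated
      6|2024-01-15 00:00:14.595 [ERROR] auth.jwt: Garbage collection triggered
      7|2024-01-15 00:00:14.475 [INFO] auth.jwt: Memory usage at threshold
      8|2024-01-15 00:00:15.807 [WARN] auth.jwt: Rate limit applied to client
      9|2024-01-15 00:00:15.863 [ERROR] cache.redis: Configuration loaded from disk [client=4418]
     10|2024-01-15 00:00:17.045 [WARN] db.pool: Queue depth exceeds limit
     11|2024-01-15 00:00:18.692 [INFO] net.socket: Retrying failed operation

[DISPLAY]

              ┃ TabContainer       ┃        
              ┠────────────────────┨        
 ┏━━━━━━━━━━━━┃[middleware.js]│ err┃        
 ┃ DataTable  ┃────────────────────┃        
 ┠────────────┃import { useState } ┃        
 ┃Status  │Nam┃const path = require┃        
 ┃────────┼───┃const express = requ┃        
 ┃Active  │Fra┃                    ┃        
 ┃Inactive│Dav┃// FIXME: check edge┃        
 ┃Closed  │Bob┃const response = nul┃        
 ┃Inactive│Fra┃// NOTE: update this┃        
 ┗━━━━━━━━━━━━┃                    ┃        
              ┃                    ┃        
              ┃                    ┃        
              ┃                    ┃        
              ┃                    ┃        


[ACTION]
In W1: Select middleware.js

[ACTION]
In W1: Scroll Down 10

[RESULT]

              ┃ TabContainer       ┃        
              ┠────────────────────┨        
 ┏━━━━━━━━━━━━┃[middleware.js]│ err┃        
 ┃ DataTable  ┃────────────────────┃        
 ┠────────────┃// NOTE: update this┃        
 ┃Status  │Nam┃                    ┃        
 ┃────────┼───┃                    ┃        
 ┃Active  │Fra┃                    ┃        
 ┃Inactive│Dav┃                    ┃        
 ┃Closed  │Bob┃                    ┃        
 ┃Inactive│Fra┃                    ┃        
 ┗━━━━━━━━━━━━┃                    ┃        
              ┃                    ┃        
              ┃                    ┃        
              ┃                    ┃        
              ┃                    ┃        


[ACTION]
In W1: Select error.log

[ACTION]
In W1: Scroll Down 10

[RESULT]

              ┃ TabContainer       ┃        
              ┠────────────────────┨        
 ┏━━━━━━━━━━━━┃ middleware.js │[err┃        
 ┃ DataTable  ┃────────────────────┃        
 ┠────────────┃2024-01-15 00:00:18.┃        
 ┃Status  │Nam┃                    ┃        
 ┃────────┼───┃                    ┃        
 ┃Active  │Fra┃                    ┃        
 ┃Inactive│Dav┃                    ┃        
 ┃Closed  │Bob┃                    ┃        
 ┃Inactive│Fra┃                    ┃        
 ┗━━━━━━━━━━━━┃                    ┃        
              ┃                    ┃        
              ┃                    ┃        
              ┃                    ┃        
              ┃                    ┃        


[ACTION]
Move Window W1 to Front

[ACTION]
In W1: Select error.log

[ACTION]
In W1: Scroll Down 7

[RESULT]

              ┃ TabContainer       ┃        
              ┠────────────────────┨        
 ┏━━━━━━━━━━━━┃ middleware.js │[err┃        
 ┃ DataTable  ┃────────────────────┃        
 ┠────────────┃2024-01-15 00:00:15.┃        
 ┃Status  │Nam┃2024-01-15 00:00:15.┃        
 ┃────────┼───┃2024-01-15 00:00:17.┃        
 ┃Active  │Fra┃2024-01-15 00:00:18.┃        
 ┃Inactive│Dav┃                    ┃        
 ┃Closed  │Bob┃                    ┃        
 ┃Inactive│Fra┃                    ┃        
 ┗━━━━━━━━━━━━┃                    ┃        
              ┃                    ┃        
              ┃                    ┃        
              ┃                    ┃        
              ┃                    ┃        


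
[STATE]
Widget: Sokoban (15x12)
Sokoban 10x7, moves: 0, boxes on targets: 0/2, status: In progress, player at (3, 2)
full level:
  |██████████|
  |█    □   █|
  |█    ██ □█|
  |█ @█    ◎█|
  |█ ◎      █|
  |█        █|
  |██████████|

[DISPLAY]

██████████     
█    □   █     
█    ██ □█     
█ @█    ◎█     
█ ◎      █     
█        █     
██████████     
Moves: 0  0/2  
               
               
               
               


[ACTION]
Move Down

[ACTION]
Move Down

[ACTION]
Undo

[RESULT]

██████████     
█    □   █     
█    ██ □█     
█  █    ◎█     
█ +      █     
█        █     
██████████     
Moves: 1  0/2  
               
               
               
               


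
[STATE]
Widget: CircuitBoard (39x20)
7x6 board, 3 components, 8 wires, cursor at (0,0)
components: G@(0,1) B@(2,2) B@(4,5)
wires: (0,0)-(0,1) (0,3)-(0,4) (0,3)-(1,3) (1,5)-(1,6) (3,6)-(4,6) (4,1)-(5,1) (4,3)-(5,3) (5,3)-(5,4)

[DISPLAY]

   0 1 2 3 4 5 6                       
0  [.]─ G       · ─ ·                  
                │                      
1               ·       · ─ ·          
                                       
2           B                          
                                       
3                           ·          
                            │          
4       ·       ·       B   ·          
        │       │                      
5       ·       · ─ ·                  
Cursor: (0,0)                          
                                       
                                       
                                       
                                       
                                       
                                       
                                       


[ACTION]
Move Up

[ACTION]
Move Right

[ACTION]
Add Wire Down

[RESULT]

   0 1 2 3 4 5 6                       
0   · ─[G]      · ─ ·                  
        │       │                      
1       ·       ·       · ─ ·          
                                       
2           B                          
                                       
3                           ·          
                            │          
4       ·       ·       B   ·          
        │       │                      
5       ·       · ─ ·                  
Cursor: (0,1)                          
                                       
                                       
                                       
                                       
                                       
                                       
                                       


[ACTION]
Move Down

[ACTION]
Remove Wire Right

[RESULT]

   0 1 2 3 4 5 6                       
0   · ─ G       · ─ ·                  
        │       │                      
1      [.]      ·       · ─ ·          
                                       
2           B                          
                                       
3                           ·          
                            │          
4       ·       ·       B   ·          
        │       │                      
5       ·       · ─ ·                  
Cursor: (1,1)                          
                                       
                                       
                                       
                                       
                                       
                                       
                                       


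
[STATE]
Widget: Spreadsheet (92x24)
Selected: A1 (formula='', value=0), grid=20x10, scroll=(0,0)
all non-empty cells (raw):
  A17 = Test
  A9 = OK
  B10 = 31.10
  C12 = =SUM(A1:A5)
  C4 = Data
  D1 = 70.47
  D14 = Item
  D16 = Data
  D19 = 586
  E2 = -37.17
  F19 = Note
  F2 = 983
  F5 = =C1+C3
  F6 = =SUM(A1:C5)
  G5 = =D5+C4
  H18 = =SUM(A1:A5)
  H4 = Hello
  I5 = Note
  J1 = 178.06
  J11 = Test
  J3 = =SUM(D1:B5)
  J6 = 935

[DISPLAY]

A1:                                                                                         
       A       B       C       D       E       F       G       H       I       J            
--------------------------------------------------------------------------------------------
  1      [0]       0       0   70.47       0       0       0       0       0  178.06        
  2        0       0       0       0  -37.17     983       0       0       0       0        
  3        0       0       0       0       0       0       0       0       0   70.47        
  4        0       0Data           0       0       0       0Hello          0       0        
  5        0       0       0       0       0       0#ERR!          0Note           0        
  6        0       0       0       0       0       0       0       0       0     935        
  7        0       0       0       0       0       0       0       0       0       0        
  8        0       0       0       0       0       0       0       0       0       0        
  9 OK             0       0       0       0       0       0       0       0       0        
 10        0   31.10       0       0       0       0       0       0       0       0        
 11        0       0       0       0       0       0       0       0       0Test            
 12        0       0       0       0       0       0       0       0       0       0        
 13        0       0       0       0       0       0       0       0       0       0        
 14        0       0       0Item           0       0       0       0       0       0        
 15        0       0       0       0       0       0       0       0       0       0        
 16        0       0       0Data           0       0       0       0       0       0        
 17 Test           0       0       0       0       0       0       0       0       0        
 18        0       0       0       0       0       0       0       0       0       0        
 19        0       0       0     586       0Note           0       0       0       0        
 20        0       0       0       0       0       0       0       0       0       0        
                                                                                            


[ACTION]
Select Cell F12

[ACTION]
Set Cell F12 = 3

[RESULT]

F12: 3                                                                                      
       A       B       C       D       E       F       G       H       I       J            
--------------------------------------------------------------------------------------------
  1        0       0       0   70.47       0       0       0       0       0  178.06        
  2        0       0       0       0  -37.17     983       0       0       0       0        
  3        0       0       0       0       0       0       0       0       0   70.47        
  4        0       0Data           0       0       0       0Hello          0       0        
  5        0       0       0       0       0       0#ERR!          0Note           0        
  6        0       0       0       0       0       0       0       0       0     935        
  7        0       0       0       0       0       0       0       0       0       0        
  8        0       0       0       0       0       0       0       0       0       0        
  9 OK             0       0       0       0       0       0       0       0       0        
 10        0   31.10       0       0       0       0       0       0       0       0        
 11        0       0       0       0       0       0       0       0       0Test            
 12        0       0       0       0       0     [3]       0       0       0       0        
 13        0       0       0       0       0       0       0       0       0       0        
 14        0       0       0Item           0       0       0       0       0       0        
 15        0       0       0       0       0       0       0       0       0       0        
 16        0       0       0Data           0       0       0       0       0       0        
 17 Test           0       0       0       0       0       0       0       0       0        
 18        0       0       0       0       0       0       0       0       0       0        
 19        0       0       0     586       0Note           0       0       0       0        
 20        0       0       0       0       0       0       0       0       0       0        
                                                                                            


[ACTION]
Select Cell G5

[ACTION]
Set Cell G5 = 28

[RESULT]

G5: 28                                                                                      
       A       B       C       D       E       F       G       H       I       J            
--------------------------------------------------------------------------------------------
  1        0       0       0   70.47       0       0       0       0       0  178.06        
  2        0       0       0       0  -37.17     983       0       0       0       0        
  3        0       0       0       0       0       0       0       0       0   70.47        
  4        0       0Data           0       0       0       0Hello          0       0        
  5        0       0       0       0       0       0    [28]       0Note           0        
  6        0       0       0       0       0       0       0       0       0     935        
  7        0       0       0       0       0       0       0       0       0       0        
  8        0       0       0       0       0       0       0       0       0       0        
  9 OK             0       0       0       0       0       0       0       0       0        
 10        0   31.10       0       0       0       0       0       0       0       0        
 11        0       0       0       0       0       0       0       0       0Test            
 12        0       0       0       0       0       3       0       0       0       0        
 13        0       0       0       0       0       0       0       0       0       0        
 14        0       0       0Item           0       0       0       0       0       0        
 15        0       0       0       0       0       0       0       0       0       0        
 16        0       0       0Data           0       0       0       0       0       0        
 17 Test           0       0       0       0       0       0       0       0       0        
 18        0       0       0       0       0       0       0       0       0       0        
 19        0       0       0     586       0Note           0       0       0       0        
 20        0       0       0       0       0       0       0       0       0       0        
                                                                                            
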